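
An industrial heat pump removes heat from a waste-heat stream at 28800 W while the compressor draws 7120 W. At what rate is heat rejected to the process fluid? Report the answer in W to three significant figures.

35900 W

For a cyclic device the first law requires Q̇_H = Q̇_C + Ẇ.
Q̇_H = Q̇_C + Ẇ = 35920 W.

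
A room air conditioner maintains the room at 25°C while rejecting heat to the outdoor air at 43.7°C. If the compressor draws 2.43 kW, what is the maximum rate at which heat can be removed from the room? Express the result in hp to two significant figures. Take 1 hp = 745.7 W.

52 hp

In absolute terms T_C = 298.15 K and T_H = 316.85 K, so ΔT = 18.70 K.
COP_Carnot = T_C/ΔT = 298.15/18.70 = 15.94.
Q̇_max = COP_Carnot × Ẇ = 15.94 × 2.430 kW = 38.74 kW = 51.96 hp.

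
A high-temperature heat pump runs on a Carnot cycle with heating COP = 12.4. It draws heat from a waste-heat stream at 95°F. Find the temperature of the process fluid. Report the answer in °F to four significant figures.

143.7 °F

COP_HP = T_H/(T_H − T_C) rearranges to T_H = COP·T_C/(COP − 1).
With T_C = 308.15 K, T_H = 12.4 × 308.15/11.40 = 335.18 K.
Converting, 335.18 K = 143.66°F.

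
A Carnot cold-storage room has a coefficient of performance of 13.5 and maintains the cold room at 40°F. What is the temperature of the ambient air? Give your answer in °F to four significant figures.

COP_R = T_C/(T_H − T_C) gives T_H − T_C = T_C/COP.
With T_C = 277.59 K, T_H = 277.59 × (1 + 1/13.5) = 298.16 K.
Converting, 298.16 K = 77.01°F.

77.01 °F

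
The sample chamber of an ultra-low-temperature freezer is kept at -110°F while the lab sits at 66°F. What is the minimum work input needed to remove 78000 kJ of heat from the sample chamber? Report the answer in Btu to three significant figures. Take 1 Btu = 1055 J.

37200 Btu

In absolute terms T_C = 194.26 K and T_H = 292.04 K, so ΔT = 97.78 K.
The reversible limit is COP_R = T_C/ΔT = 1.987, so W_min = Q_C/COP = Q_C·ΔT/T_C.
W_min = 78000 × 97.78/194.26 = 39260 kJ = 37210 Btu.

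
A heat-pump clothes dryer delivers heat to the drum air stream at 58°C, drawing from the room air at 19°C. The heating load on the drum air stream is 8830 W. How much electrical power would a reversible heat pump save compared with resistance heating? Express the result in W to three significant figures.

7790 W

In absolute terms T_C = 292.15 K and T_H = 331.15 K, so ΔT = 39.00 K.
COP_Carnot = T_H/ΔT = 331.15/39.00 = 8.491.
Resistance heating needs Ẇ_res = Q̇_H = 8830 W; the reversible heat pump needs only Ẇ_hp = Q̇_H/COP = 1040 W.
Saving = 8830 − 1040 = 7790 W.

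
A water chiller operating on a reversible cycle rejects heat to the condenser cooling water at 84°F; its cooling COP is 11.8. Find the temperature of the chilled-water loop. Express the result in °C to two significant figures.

For a Carnot refrigerator COP_R = T_C/(T_H − T_C), so T_C = COP·T_H/(1 + COP).
With T_H = 302.04 K, T_C = 11.8 × 302.04/12.80 = 278.44 K.
Converting, 278.44 K = 5.29°C.

5.3 °C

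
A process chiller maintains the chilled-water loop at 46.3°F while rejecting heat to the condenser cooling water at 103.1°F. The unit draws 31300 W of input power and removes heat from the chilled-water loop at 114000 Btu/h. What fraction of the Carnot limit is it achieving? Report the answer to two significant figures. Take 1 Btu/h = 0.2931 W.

Converting, Q̇_C = 114000 Btu/h = 33410 W, so COP_actual = Q̇_C/Ẇ = 33410/31300 = 1.068.
In absolute terms T_C = 281.09 K and T_H = 312.65 K, so ΔT = 31.56 K.
COP_Carnot = T_C/ΔT = 281.09/31.56 = 8.908.
η_II = COP_actual/COP_Carnot = 1.068/8.908 = 0.1198.

0.12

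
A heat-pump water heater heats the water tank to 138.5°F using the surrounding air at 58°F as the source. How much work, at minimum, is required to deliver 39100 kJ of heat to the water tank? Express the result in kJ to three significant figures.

In absolute terms T_C = 287.59 K and T_H = 332.32 K, so ΔT = 44.72 K.
The reversible limit is COP_HP = T_H/ΔT = 7.431, so W_min = Q_H/COP = Q_H·ΔT/T_H.
W_min = 39100 × 44.72/332.32 = 5262 kJ.

5260 kJ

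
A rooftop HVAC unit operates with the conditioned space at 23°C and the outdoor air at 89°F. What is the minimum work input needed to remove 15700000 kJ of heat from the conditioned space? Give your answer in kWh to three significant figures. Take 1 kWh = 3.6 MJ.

In absolute terms T_C = 296.15 K and T_H = 304.82 K, so ΔT = 8.667 K.
The reversible limit is COP_R = T_C/ΔT = 34.17, so W_min = Q_C/COP = Q_C·ΔT/T_C.
W_min = 15700000 × 8.667/296.15 = 459500 kJ = 127.6 kWh.

128 kWh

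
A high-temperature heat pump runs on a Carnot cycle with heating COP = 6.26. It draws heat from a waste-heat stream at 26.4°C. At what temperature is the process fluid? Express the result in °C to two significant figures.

83 °C

COP_HP = T_H/(T_H − T_C) rearranges to T_H = COP·T_C/(COP − 1).
With T_C = 299.55 K, T_H = 6.26 × 299.55/5.260 = 356.50 K.
Converting, 356.50 K = 83.35°C.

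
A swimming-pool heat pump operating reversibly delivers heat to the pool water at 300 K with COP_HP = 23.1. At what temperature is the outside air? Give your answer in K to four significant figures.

COP_HP = T_H/(T_H − T_C) gives T_H − T_C = T_H/COP.
With T_H = 300.00 K, T_C = 300.00 × (1 − 1/23.1) = 287.01 K.

287.0 K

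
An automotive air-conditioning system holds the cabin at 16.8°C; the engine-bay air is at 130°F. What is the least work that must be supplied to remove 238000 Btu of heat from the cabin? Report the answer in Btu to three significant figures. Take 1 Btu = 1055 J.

30900 Btu

In absolute terms T_C = 289.95 K and T_H = 327.59 K, so ΔT = 37.64 K.
The reversible limit is COP_R = T_C/ΔT = 7.702, so W_min = Q_C/COP = Q_C·ΔT/T_C.
W_min = 238000 × 37.64/289.95 = 30900 Btu.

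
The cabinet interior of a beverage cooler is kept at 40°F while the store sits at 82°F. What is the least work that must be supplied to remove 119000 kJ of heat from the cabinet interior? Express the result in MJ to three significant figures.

10.0 MJ

In absolute terms T_C = 277.59 K and T_H = 300.93 K, so ΔT = 23.33 K.
The reversible limit is COP_R = T_C/ΔT = 11.90, so W_min = Q_C/COP = Q_C·ΔT/T_C.
W_min = 119000 × 23.33/277.59 = 10000 kJ = 10.00 MJ.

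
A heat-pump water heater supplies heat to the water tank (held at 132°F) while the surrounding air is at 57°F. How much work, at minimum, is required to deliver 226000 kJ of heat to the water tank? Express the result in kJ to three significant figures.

In absolute terms T_C = 287.04 K and T_H = 328.71 K, so ΔT = 41.67 K.
The reversible limit is COP_HP = T_H/ΔT = 7.889, so W_min = Q_H/COP = Q_H·ΔT/T_H.
W_min = 226000 × 41.67/328.71 = 28650 kJ.

28600 kJ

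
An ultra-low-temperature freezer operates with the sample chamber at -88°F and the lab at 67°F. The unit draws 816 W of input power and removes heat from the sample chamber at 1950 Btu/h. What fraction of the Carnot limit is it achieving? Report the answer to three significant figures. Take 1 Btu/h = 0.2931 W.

0.292

Converting, Q̇_C = 1950 Btu/h = 571.5 W, so COP_actual = Q̇_C/Ẇ = 571.5/816.0 = 0.7004.
In absolute terms T_C = 206.48 K and T_H = 292.59 K, so ΔT = 86.11 K.
COP_Carnot = T_C/ΔT = 206.48/86.11 = 2.398.
η_II = COP_actual/COP_Carnot = 0.7004/2.398 = 0.2921.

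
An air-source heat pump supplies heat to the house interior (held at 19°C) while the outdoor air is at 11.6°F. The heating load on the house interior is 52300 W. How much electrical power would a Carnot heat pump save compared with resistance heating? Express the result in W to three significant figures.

46900 W

In absolute terms T_C = 261.82 K and T_H = 292.15 K, so ΔT = 30.33 K.
COP_Carnot = T_H/ΔT = 292.15/30.33 = 9.631.
Resistance heating needs Ẇ_res = Q̇_H = 52300 W; the reversible heat pump needs only Ẇ_hp = Q̇_H/COP = 5430 W.
Saving = 52300 − 5430 = 46870 W.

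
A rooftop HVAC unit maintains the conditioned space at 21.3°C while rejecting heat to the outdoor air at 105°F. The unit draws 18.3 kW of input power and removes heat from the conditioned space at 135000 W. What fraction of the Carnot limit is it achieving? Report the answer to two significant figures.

Converting, Q̇_C = 135000 W = 135.0 kW, so COP_actual = Q̇_C/Ẇ = 135.0/18.30 = 7.377.
In absolute terms T_C = 294.45 K and T_H = 313.71 K, so ΔT = 19.26 K.
COP_Carnot = T_C/ΔT = 294.45/19.26 = 15.29.
η_II = COP_actual/COP_Carnot = 7.377/15.29 = 0.4824.

0.48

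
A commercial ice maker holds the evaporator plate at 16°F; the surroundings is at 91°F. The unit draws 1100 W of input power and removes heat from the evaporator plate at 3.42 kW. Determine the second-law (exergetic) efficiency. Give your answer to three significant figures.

0.490

Converting, Q̇_C = 3.420 kW = 3420 W, so COP_actual = Q̇_C/Ẇ = 3420/1100 = 3.109.
In absolute terms T_C = 264.26 K and T_H = 305.93 K, so ΔT = 41.67 K.
COP_Carnot = T_C/ΔT = 264.26/41.67 = 6.342.
η_II = COP_actual/COP_Carnot = 3.109/6.342 = 0.4902.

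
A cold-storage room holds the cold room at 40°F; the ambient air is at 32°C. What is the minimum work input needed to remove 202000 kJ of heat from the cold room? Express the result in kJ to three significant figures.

20100 kJ

In absolute terms T_C = 277.59 K and T_H = 305.15 K, so ΔT = 27.56 K.
The reversible limit is COP_R = T_C/ΔT = 10.07, so W_min = Q_C/COP = Q_C·ΔT/T_C.
W_min = 202000 × 27.56/277.59 = 20050 kJ.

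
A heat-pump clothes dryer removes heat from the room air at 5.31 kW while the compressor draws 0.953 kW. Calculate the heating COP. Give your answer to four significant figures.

6.572

The first law gives Q̇_H = Q̇_C + Ẇ, so the three rates are Q̇_C = 5.310, Q̇_H = 6.263, Ẇ = 0.9530 kW.
COP_HP = Q̇_H/Ẇ = 6.263/0.9530 = 6.572.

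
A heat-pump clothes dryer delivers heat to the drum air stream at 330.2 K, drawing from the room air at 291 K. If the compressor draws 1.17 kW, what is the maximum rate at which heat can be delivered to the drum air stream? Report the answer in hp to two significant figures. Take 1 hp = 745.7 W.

13 hp

The reservoir spacing is ΔT = 330.2 − 291 = 39.20 K.
COP_Carnot = T_H/ΔT = 330.20/39.20 = 8.423.
Q̇_max = COP_Carnot × Ẇ = 8.423 × 1.170 kW = 9.855 kW = 13.22 hp.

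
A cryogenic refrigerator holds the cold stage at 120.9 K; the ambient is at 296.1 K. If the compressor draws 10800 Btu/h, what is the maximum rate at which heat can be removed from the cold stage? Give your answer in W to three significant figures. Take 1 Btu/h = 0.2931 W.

2180 W

The reservoir spacing is ΔT = 296.1 − 120.9 = 175.2 K.
COP_Carnot = T_C/ΔT = 120.90/175.2 = 0.6901.
Q̇_max = COP_Carnot × Ẇ = 0.6901 × 10800 Btu/h = 7453 Btu/h = 2184 W.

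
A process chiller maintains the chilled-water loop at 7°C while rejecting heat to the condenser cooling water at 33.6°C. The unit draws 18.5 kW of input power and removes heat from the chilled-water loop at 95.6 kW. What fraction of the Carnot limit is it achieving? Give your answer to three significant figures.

0.491

COP_actual = Q̇_C/Ẇ = 95.60/18.50 = 5.168.
In absolute terms T_C = 280.15 K and T_H = 306.75 K, so ΔT = 26.60 K.
COP_Carnot = T_C/ΔT = 280.15/26.60 = 10.53.
η_II = COP_actual/COP_Carnot = 5.168/10.53 = 0.4907.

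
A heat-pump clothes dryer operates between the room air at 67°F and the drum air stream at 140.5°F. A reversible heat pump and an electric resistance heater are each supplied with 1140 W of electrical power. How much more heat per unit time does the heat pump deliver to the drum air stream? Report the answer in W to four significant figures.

8169 W

In absolute terms T_C = 292.59 K and T_H = 333.43 K, so ΔT = 40.83 K.
COP_Carnot = T_H/ΔT = 333.43/40.83 = 8.166.
The heat pump delivers Q̇_H = COP × Ẇ = 9309 W; the resistance heater delivers Ẇ = 1140 W.
Extra = (COP − 1)·Ẇ = 8169 W.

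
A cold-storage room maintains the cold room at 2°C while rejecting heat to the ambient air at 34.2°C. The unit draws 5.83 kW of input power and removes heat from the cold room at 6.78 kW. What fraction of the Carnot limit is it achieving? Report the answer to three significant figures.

COP_actual = Q̇_C/Ẇ = 6.780/5.830 = 1.163.
In absolute terms T_C = 275.15 K and T_H = 307.35 K, so ΔT = 32.20 K.
COP_Carnot = T_C/ΔT = 275.15/32.20 = 8.545.
η_II = COP_actual/COP_Carnot = 1.163/8.545 = 0.1361.

0.136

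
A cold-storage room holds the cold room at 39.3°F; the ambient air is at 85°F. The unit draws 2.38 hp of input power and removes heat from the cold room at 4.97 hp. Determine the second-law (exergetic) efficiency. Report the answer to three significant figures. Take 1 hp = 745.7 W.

0.191

COP_actual = Q̇_C/Ẇ = 4.970/2.380 = 2.088.
In absolute terms T_C = 277.21 K and T_H = 302.59 K, so ΔT = 25.39 K.
COP_Carnot = T_C/ΔT = 277.21/25.39 = 10.92.
η_II = COP_actual/COP_Carnot = 2.088/10.92 = 0.1913.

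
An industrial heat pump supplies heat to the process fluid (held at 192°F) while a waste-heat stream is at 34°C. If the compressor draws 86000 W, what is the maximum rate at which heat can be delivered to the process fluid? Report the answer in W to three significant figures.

In absolute terms T_C = 307.15 K and T_H = 362.04 K, so ΔT = 54.89 K.
COP_Carnot = T_H/ΔT = 362.04/54.89 = 6.596.
Q̇_max = COP_Carnot × Ẇ = 6.596 × 86000 W = 567200 W.

567000 W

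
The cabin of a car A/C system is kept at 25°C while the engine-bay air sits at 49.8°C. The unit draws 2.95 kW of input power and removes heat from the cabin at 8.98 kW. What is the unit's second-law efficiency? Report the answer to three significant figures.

COP_actual = Q̇_C/Ẇ = 8.980/2.950 = 3.044.
In absolute terms T_C = 298.15 K and T_H = 322.95 K, so ΔT = 24.80 K.
COP_Carnot = T_C/ΔT = 298.15/24.80 = 12.02.
η_II = COP_actual/COP_Carnot = 3.044/12.02 = 0.2532.

0.253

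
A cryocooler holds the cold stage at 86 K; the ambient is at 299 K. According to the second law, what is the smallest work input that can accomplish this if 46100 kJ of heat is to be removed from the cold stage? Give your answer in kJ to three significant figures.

The reservoir spacing is ΔT = 299 − 86 = 213.0 K.
The reversible limit is COP_R = T_C/ΔT = 0.4038, so W_min = Q_C/COP = Q_C·ΔT/T_C.
W_min = 46100 × 213.0/86.00 = 114200 kJ.

114000 kJ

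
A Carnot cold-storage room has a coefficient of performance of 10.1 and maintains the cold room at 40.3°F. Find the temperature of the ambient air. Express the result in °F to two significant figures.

COP_R = T_C/(T_H − T_C) gives T_H − T_C = T_C/COP.
With T_C = 277.76 K, T_H = 277.76 × (1 + 1/10.1) = 305.26 K.
Converting, 305.26 K = 89.80°F.

90 °F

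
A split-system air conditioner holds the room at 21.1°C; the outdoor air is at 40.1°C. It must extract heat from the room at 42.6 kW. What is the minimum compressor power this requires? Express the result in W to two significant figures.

2800 W

In absolute terms T_C = 294.25 K and T_H = 313.25 K, so ΔT = 19.00 K.
COP_Carnot = T_C/ΔT = 294.25/19.00 = 15.49.
Ẇ_min = Q̇/COP_Carnot = 42.60/15.49 = 2.751 kW = 2751 W.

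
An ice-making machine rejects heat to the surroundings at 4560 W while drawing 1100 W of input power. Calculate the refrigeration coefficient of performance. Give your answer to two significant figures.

3.1

The first law gives Q̇_H = Q̇_C + Ẇ, so the three rates are Q̇_C = 3460, Q̇_H = 4560, Ẇ = 1100 W.
COP_R = Q̇_C/Ẇ = 3460/1100 = 3.145.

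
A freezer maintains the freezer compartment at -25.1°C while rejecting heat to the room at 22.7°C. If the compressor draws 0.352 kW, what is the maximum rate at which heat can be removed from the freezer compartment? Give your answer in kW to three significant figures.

1.83 kW

In absolute terms T_C = 248.05 K and T_H = 295.85 K, so ΔT = 47.80 K.
COP_Carnot = T_C/ΔT = 248.05/47.80 = 5.189.
Q̇_max = COP_Carnot × Ẇ = 5.189 × 0.3520 kW = 1.827 kW.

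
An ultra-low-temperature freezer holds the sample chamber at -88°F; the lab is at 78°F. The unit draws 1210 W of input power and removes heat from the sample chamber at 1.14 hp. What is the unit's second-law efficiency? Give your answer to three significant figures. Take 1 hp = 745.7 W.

Converting, Q̇_C = 1.140 hp = 850.1 W, so COP_actual = Q̇_C/Ẇ = 850.1/1210 = 0.7026.
In absolute terms T_C = 206.48 K and T_H = 298.71 K, so ΔT = 92.22 K.
COP_Carnot = T_C/ΔT = 206.48/92.22 = 2.239.
η_II = COP_actual/COP_Carnot = 0.7026/2.239 = 0.3138.

0.314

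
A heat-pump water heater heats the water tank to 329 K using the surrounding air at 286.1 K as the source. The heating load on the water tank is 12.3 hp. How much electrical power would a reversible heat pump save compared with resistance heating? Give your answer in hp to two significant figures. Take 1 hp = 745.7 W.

11 hp

The reservoir spacing is ΔT = 329 − 286.1 = 42.90 K.
COP_Carnot = T_H/ΔT = 329.00/42.90 = 7.669.
Resistance heating needs Ẇ_res = Q̇_H = 12.30 hp; the reversible heat pump needs only Ẇ_hp = Q̇_H/COP = 1.604 hp.
Saving = 12.30 − 1.604 = 10.70 hp.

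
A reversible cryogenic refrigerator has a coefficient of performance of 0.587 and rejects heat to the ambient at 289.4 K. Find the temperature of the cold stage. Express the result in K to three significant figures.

107 K

For a Carnot refrigerator COP_R = T_C/(T_H − T_C), so T_C = COP·T_H/(1 + COP).
With T_H = 289.40 K, T_C = 0.587 × 289.40/1.587 = 107.04 K.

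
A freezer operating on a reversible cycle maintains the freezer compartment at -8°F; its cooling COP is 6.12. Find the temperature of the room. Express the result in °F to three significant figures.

65.8 °F

COP_R = T_C/(T_H − T_C) gives T_H − T_C = T_C/COP.
With T_C = 250.93 K, T_H = 250.93 × (1 + 1/6.12) = 291.93 K.
Converting, 291.93 K = 65.80°F.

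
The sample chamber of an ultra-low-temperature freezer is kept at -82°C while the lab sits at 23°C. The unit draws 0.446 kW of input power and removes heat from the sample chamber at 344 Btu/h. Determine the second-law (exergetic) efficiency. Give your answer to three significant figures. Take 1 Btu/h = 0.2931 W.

Converting, Q̇_C = 344.0 Btu/h = 0.1008 kW, so COP_actual = Q̇_C/Ẇ = 0.1008/0.4460 = 0.2261.
In absolute terms T_C = 191.15 K and T_H = 296.15 K, so ΔT = 105.0 K.
COP_Carnot = T_C/ΔT = 191.15/105.0 = 1.820.
η_II = COP_actual/COP_Carnot = 0.2261/1.820 = 0.1242.

0.124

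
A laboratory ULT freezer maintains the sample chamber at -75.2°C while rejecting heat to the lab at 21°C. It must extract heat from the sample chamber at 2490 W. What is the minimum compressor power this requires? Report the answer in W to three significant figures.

In absolute terms T_C = 197.95 K and T_H = 294.15 K, so ΔT = 96.20 K.
COP_Carnot = T_C/ΔT = 197.95/96.20 = 2.058.
Ẇ_min = Q̇/COP_Carnot = 2490/2.058 = 1210 W.

1210 W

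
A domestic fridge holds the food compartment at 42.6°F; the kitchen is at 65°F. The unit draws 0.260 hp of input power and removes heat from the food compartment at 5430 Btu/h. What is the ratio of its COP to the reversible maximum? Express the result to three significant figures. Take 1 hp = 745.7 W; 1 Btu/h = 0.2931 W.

0.366

Converting, Q̇_C = 5430 Btu/h = 2.134 hp, so COP_actual = Q̇_C/Ẇ = 2.134/0.2600 = 8.209.
In absolute terms T_C = 279.04 K and T_H = 291.48 K, so ΔT = 12.44 K.
COP_Carnot = T_C/ΔT = 279.04/12.44 = 22.42.
η_II = COP_actual/COP_Carnot = 8.209/22.42 = 0.3661.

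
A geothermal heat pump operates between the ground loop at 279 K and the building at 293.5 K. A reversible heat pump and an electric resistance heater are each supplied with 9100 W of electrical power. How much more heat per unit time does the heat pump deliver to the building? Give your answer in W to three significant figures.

The reservoir spacing is ΔT = 293.5 − 279 = 14.50 K.
COP_Carnot = T_H/ΔT = 293.50/14.50 = 20.24.
The heat pump delivers Q̇_H = COP × Ẇ = 184200 W; the resistance heater delivers Ẇ = 9100 W.
Extra = (COP − 1)·Ẇ = 175100 W.

175000 W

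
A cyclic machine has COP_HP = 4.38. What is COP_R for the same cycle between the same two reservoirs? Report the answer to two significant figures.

3.4

Since Q_H = Q_C + W for any cycle, COP_R = Q_C/W = Q_H/W − 1.
COP_R = 4.38 − 1 = 3.38.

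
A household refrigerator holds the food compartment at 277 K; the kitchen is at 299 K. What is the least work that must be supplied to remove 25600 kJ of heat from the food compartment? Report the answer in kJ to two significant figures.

The reservoir spacing is ΔT = 299 − 277 = 22.00 K.
The reversible limit is COP_R = T_C/ΔT = 12.59, so W_min = Q_C/COP = Q_C·ΔT/T_C.
W_min = 25600 × 22.00/277.00 = 2033 kJ.

2000 kJ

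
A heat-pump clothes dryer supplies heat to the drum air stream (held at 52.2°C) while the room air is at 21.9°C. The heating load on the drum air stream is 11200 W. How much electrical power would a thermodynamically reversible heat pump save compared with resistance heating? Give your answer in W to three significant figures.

10200 W

In absolute terms T_C = 295.05 K and T_H = 325.35 K, so ΔT = 30.30 K.
COP_Carnot = T_H/ΔT = 325.35/30.30 = 10.74.
Resistance heating needs Ẇ_res = Q̇_H = 11200 W; the reversible heat pump needs only Ẇ_hp = Q̇_H/COP = 1043 W.
Saving = 11200 − 1043 = 10160 W.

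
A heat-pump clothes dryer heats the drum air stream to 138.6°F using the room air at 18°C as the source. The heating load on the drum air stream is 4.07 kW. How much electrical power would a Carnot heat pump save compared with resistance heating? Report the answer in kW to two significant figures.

3.6 kW

In absolute terms T_C = 291.15 K and T_H = 332.37 K, so ΔT = 41.22 K.
COP_Carnot = T_H/ΔT = 332.37/41.22 = 8.063.
Resistance heating needs Ẇ_res = Q̇_H = 4.070 kW; the reversible heat pump needs only Ẇ_hp = Q̇_H/COP = 0.5048 kW.
Saving = 4.070 − 0.5048 = 3.565 kW.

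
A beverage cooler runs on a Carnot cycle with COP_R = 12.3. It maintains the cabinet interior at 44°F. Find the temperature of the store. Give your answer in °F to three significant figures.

84.9 °F

COP_R = T_C/(T_H − T_C) gives T_H − T_C = T_C/COP.
With T_C = 279.82 K, T_H = 279.82 × (1 + 1/12.3) = 302.57 K.
Converting, 302.57 K = 84.95°F.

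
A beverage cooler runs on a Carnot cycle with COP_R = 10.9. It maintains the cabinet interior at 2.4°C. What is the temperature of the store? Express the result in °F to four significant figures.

81.82 °F

COP_R = T_C/(T_H − T_C) gives T_H − T_C = T_C/COP.
With T_C = 275.55 K, T_H = 275.55 × (1 + 1/10.9) = 300.83 K.
Converting, 300.83 K = 81.82°F.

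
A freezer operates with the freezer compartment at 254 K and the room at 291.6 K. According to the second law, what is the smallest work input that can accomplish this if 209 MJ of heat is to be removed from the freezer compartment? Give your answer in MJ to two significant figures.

31 MJ

The reservoir spacing is ΔT = 291.6 − 254 = 37.60 K.
The reversible limit is COP_R = T_C/ΔT = 6.755, so W_min = Q_C/COP = Q_C·ΔT/T_C.
W_min = 209.0 × 37.60/254.00 = 30.94 MJ.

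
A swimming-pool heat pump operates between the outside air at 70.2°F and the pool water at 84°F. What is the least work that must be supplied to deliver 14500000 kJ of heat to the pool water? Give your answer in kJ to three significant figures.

In absolute terms T_C = 294.37 K and T_H = 302.04 K, so ΔT = 7.667 K.
The reversible limit is COP_HP = T_H/ΔT = 39.40, so W_min = Q_H/COP = Q_H·ΔT/T_H.
W_min = 14500000 × 7.667/302.04 = 368100 kJ.

368000 kJ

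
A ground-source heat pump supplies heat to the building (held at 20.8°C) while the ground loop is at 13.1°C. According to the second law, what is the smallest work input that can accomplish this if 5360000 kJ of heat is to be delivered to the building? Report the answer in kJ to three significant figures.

In absolute terms T_C = 286.25 K and T_H = 293.95 K, so ΔT = 7.700 K.
The reversible limit is COP_HP = T_H/ΔT = 38.18, so W_min = Q_H/COP = Q_H·ΔT/T_H.
W_min = 5360000 × 7.700/293.95 = 140400 kJ.

140000 kJ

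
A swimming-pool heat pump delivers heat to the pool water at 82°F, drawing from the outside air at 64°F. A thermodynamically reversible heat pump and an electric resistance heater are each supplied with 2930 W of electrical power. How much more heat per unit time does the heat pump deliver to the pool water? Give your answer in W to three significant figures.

85200 W

In absolute terms T_C = 290.93 K and T_H = 300.93 K, so ΔT = 10.00 K.
COP_Carnot = T_H/ΔT = 300.93/10.00 = 30.09.
The heat pump delivers Q̇_H = COP × Ẇ = 88170 W; the resistance heater delivers Ẇ = 2930 W.
Extra = (COP − 1)·Ẇ = 85240 W.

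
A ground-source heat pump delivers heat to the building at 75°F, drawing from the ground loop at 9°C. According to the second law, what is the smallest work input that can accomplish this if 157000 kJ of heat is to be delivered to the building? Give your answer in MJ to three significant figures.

In absolute terms T_C = 282.15 K and T_H = 297.04 K, so ΔT = 14.89 K.
The reversible limit is COP_HP = T_H/ΔT = 19.95, so W_min = Q_H/COP = Q_H·ΔT/T_H.
W_min = 157000 × 14.89/297.04 = 7870 kJ = 7.870 MJ.

7.87 MJ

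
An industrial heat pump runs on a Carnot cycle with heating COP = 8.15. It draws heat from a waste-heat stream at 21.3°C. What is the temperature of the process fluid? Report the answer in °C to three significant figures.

COP_HP = T_H/(T_H − T_C) rearranges to T_H = COP·T_C/(COP − 1).
With T_C = 294.45 K, T_H = 8.15 × 294.45/7.150 = 335.63 K.
Converting, 335.63 K = 62.48°C.

62.5 °C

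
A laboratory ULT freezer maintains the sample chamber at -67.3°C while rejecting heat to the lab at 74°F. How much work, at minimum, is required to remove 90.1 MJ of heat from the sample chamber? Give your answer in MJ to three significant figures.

39.7 MJ

In absolute terms T_C = 205.85 K and T_H = 296.48 K, so ΔT = 90.63 K.
The reversible limit is COP_R = T_C/ΔT = 2.271, so W_min = Q_C/COP = Q_C·ΔT/T_C.
W_min = 90.10 × 90.63/205.85 = 39.67 MJ.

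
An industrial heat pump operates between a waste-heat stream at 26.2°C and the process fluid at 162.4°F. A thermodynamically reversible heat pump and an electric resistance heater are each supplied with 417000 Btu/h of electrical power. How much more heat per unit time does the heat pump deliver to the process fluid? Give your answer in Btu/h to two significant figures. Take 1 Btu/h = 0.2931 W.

In absolute terms T_C = 299.35 K and T_H = 345.59 K, so ΔT = 46.24 K.
COP_Carnot = T_H/ΔT = 345.59/46.24 = 7.473.
The heat pump delivers Q̇_H = COP × Ẇ = 3116000 Btu/h; the resistance heater delivers Ẇ = 417000 Btu/h.
Extra = (COP − 1)·Ẇ = 2699000 Btu/h.

2700000 Btu/h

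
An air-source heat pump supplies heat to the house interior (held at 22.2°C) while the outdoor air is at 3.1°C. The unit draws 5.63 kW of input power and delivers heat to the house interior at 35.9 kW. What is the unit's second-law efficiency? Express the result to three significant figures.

COP_actual = Q̇_H/Ẇ = 35.90/5.630 = 6.377.
In absolute terms T_C = 276.25 K and T_H = 295.35 K, so ΔT = 19.10 K.
COP_Carnot = T_H/ΔT = 295.35/19.10 = 15.46.
η_II = COP_actual/COP_Carnot = 6.377/15.46 = 0.4124.

0.412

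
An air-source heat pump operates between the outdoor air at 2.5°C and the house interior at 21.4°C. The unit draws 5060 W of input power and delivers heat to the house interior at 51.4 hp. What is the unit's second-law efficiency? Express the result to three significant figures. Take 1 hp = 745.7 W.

Converting, Q̇_H = 51.40 hp = 38330 W, so COP_actual = Q̇_H/Ẇ = 38330/5060 = 7.575.
In absolute terms T_C = 275.65 K and T_H = 294.55 K, so ΔT = 18.90 K.
COP_Carnot = T_H/ΔT = 294.55/18.90 = 15.58.
η_II = COP_actual/COP_Carnot = 7.575/15.58 = 0.4860.

0.486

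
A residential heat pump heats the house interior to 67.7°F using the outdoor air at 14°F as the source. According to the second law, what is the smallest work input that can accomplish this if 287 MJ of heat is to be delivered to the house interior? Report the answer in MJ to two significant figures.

29 MJ

In absolute terms T_C = 263.15 K and T_H = 292.98 K, so ΔT = 29.83 K.
The reversible limit is COP_HP = T_H/ΔT = 9.821, so W_min = Q_H/COP = Q_H·ΔT/T_H.
W_min = 287.0 × 29.83/292.98 = 29.22 MJ.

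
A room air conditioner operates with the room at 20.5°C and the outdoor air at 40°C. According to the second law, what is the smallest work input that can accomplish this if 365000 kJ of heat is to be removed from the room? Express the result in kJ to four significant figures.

24240 kJ

In absolute terms T_C = 293.65 K and T_H = 313.15 K, so ΔT = 19.50 K.
The reversible limit is COP_R = T_C/ΔT = 15.06, so W_min = Q_C/COP = Q_C·ΔT/T_C.
W_min = 365000 × 19.50/293.65 = 24240 kJ.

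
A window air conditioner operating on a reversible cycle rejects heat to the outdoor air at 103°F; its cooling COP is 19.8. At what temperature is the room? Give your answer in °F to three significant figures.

75.9 °F

For a Carnot refrigerator COP_R = T_C/(T_H − T_C), so T_C = COP·T_H/(1 + COP).
With T_H = 312.59 K, T_C = 19.8 × 312.59/20.80 = 297.57 K.
Converting, 297.57 K = 75.95°F.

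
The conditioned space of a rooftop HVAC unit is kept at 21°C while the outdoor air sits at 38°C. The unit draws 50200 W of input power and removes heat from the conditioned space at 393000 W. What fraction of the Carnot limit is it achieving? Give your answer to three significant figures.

COP_actual = Q̇_C/Ẇ = 393000/50200 = 7.829.
In absolute terms T_C = 294.15 K and T_H = 311.15 K, so ΔT = 17.00 K.
COP_Carnot = T_C/ΔT = 294.15/17.00 = 17.30.
η_II = COP_actual/COP_Carnot = 7.829/17.30 = 0.4524.

0.452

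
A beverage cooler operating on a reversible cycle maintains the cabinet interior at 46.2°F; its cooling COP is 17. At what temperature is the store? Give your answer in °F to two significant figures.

76 °F

COP_R = T_C/(T_H − T_C) gives T_H − T_C = T_C/COP.
With T_C = 281.04 K, T_H = 281.04 × (1 + 1/17) = 297.57 K.
Converting, 297.57 K = 75.96°F.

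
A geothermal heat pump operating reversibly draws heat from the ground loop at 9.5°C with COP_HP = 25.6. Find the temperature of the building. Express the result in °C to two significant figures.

COP_HP = T_H/(T_H − T_C) rearranges to T_H = COP·T_C/(COP − 1).
With T_C = 282.65 K, T_H = 25.6 × 282.65/24.60 = 294.14 K.
Converting, 294.14 K = 20.99°C.

21 °C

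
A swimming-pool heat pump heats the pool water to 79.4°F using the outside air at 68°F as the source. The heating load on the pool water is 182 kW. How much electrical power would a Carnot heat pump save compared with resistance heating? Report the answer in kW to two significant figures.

180 kW

In absolute terms T_C = 293.15 K and T_H = 299.48 K, so ΔT = 6.333 K.
COP_Carnot = T_H/ΔT = 299.48/6.333 = 47.29.
Resistance heating needs Ẇ_res = Q̇_H = 182.0 kW; the reversible heat pump needs only Ẇ_hp = Q̇_H/COP = 3.849 kW.
Saving = 182.0 − 3.849 = 178.2 kW.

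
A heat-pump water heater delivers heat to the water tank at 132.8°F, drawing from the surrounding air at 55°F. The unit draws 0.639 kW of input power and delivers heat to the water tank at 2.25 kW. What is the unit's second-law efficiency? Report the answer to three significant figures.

COP_actual = Q̇_H/Ẇ = 2.250/0.6390 = 3.521.
In absolute terms T_C = 285.93 K and T_H = 329.15 K, so ΔT = 43.22 K.
COP_Carnot = T_H/ΔT = 329.15/43.22 = 7.615.
η_II = COP_actual/COP_Carnot = 3.521/7.615 = 0.4624.

0.462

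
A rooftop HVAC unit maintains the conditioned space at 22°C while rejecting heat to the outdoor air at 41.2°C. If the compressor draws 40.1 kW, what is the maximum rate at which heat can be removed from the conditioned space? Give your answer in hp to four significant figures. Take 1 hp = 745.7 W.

In absolute terms T_C = 295.15 K and T_H = 314.35 K, so ΔT = 19.20 K.
COP_Carnot = T_C/ΔT = 295.15/19.20 = 15.37.
Q̇_max = COP_Carnot × Ẇ = 15.37 × 40.10 kW = 616.4 kW = 826.7 hp.

826.7 hp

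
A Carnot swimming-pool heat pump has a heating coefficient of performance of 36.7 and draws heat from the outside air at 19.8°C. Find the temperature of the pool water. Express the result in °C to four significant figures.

COP_HP = T_H/(T_H − T_C) rearranges to T_H = COP·T_C/(COP − 1).
With T_C = 292.95 K, T_H = 36.7 × 292.95/35.70 = 301.16 K.
Converting, 301.16 K = 28.01°C.

28.01 °C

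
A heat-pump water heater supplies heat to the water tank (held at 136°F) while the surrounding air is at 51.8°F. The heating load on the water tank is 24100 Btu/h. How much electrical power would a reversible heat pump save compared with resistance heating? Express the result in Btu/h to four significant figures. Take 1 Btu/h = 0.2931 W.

20690 Btu/h

In absolute terms T_C = 284.15 K and T_H = 330.93 K, so ΔT = 46.78 K.
COP_Carnot = T_H/ΔT = 330.93/46.78 = 7.074.
Resistance heating needs Ẇ_res = Q̇_H = 24100 Btu/h; the reversible heat pump needs only Ẇ_hp = Q̇_H/COP = 3407 Btu/h.
Saving = 24100 − 3407 = 20690 Btu/h.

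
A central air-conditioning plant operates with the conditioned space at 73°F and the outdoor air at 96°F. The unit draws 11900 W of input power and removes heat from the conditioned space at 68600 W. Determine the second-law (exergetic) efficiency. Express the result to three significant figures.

COP_actual = Q̇_C/Ẇ = 68600/11900 = 5.765.
In absolute terms T_C = 295.93 K and T_H = 308.71 K, so ΔT = 12.78 K.
COP_Carnot = T_C/ΔT = 295.93/12.78 = 23.16.
η_II = COP_actual/COP_Carnot = 5.765/23.16 = 0.2489.

0.249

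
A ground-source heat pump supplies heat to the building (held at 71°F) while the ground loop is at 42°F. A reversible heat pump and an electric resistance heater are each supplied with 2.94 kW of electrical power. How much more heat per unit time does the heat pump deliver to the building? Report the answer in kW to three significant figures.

In absolute terms T_C = 278.71 K and T_H = 294.82 K, so ΔT = 16.11 K.
COP_Carnot = T_H/ΔT = 294.82/16.11 = 18.30.
The heat pump delivers Q̇_H = COP × Ẇ = 53.80 kW; the resistance heater delivers Ẇ = 2.940 kW.
Extra = (COP − 1)·Ẇ = 50.86 kW.

50.9 kW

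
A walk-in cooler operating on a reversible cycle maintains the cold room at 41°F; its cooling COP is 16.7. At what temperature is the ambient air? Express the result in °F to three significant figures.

COP_R = T_C/(T_H − T_C) gives T_H − T_C = T_C/COP.
With T_C = 278.15 K, T_H = 278.15 × (1 + 1/16.7) = 294.81 K.
Converting, 294.81 K = 70.98°F.

71.0 °F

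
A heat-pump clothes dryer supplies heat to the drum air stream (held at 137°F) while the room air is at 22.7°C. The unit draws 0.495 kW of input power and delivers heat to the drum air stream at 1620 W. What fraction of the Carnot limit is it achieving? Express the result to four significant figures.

Converting, Q̇_H = 1620 W = 1.620 kW, so COP_actual = Q̇_H/Ẇ = 1.620/0.4950 = 3.273.
In absolute terms T_C = 295.85 K and T_H = 331.48 K, so ΔT = 35.63 K.
COP_Carnot = T_H/ΔT = 331.48/35.63 = 9.303.
η_II = COP_actual/COP_Carnot = 3.273/9.303 = 0.3518.

0.3518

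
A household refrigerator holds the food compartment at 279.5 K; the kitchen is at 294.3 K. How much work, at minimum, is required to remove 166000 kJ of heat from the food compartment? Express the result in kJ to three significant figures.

8790 kJ

The reservoir spacing is ΔT = 294.3 − 279.5 = 14.80 K.
The reversible limit is COP_R = T_C/ΔT = 18.89, so W_min = Q_C/COP = Q_C·ΔT/T_C.
W_min = 166000 × 14.80/279.50 = 8790 kJ.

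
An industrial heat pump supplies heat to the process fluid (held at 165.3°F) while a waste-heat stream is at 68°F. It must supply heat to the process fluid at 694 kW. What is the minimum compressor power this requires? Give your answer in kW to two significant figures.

110 kW

In absolute terms T_C = 293.15 K and T_H = 347.21 K, so ΔT = 54.06 K.
COP_Carnot = T_H/ΔT = 347.21/54.06 = 6.423.
Ẇ_min = Q̇/COP_Carnot = 694.0/6.423 = 108.0 kW.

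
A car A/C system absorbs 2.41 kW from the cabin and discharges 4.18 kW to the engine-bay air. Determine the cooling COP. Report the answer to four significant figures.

The first law gives Q̇_H = Q̇_C + Ẇ, so the three rates are Q̇_C = 2.410, Q̇_H = 4.180, Ẇ = 1.770 kW.
COP_R = Q̇_C/Ẇ = 2.410/1.770 = 1.362.

1.362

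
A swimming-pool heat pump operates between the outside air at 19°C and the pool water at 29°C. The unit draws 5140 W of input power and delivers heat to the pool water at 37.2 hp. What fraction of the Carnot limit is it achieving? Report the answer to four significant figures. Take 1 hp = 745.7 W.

0.1786

Converting, Q̇_H = 37.20 hp = 27740 W, so COP_actual = Q̇_H/Ẇ = 27740/5140 = 5.397.
In absolute terms T_C = 292.15 K and T_H = 302.15 K, so ΔT = 10.00 K.
COP_Carnot = T_H/ΔT = 302.15/10.00 = 30.22.
η_II = COP_actual/COP_Carnot = 5.397/30.22 = 0.1786.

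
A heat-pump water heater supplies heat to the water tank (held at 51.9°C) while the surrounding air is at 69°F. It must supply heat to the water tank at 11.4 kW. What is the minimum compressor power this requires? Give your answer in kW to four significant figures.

In absolute terms T_C = 293.71 K and T_H = 325.05 K, so ΔT = 31.34 K.
COP_Carnot = T_H/ΔT = 325.05/31.34 = 10.37.
Ẇ_min = Q̇/COP_Carnot = 11.40/10.37 = 1.099 kW.

1.099 kW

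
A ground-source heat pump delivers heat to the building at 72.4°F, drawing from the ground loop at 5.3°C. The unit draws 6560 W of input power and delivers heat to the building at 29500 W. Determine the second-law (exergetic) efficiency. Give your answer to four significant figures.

0.2608

COP_actual = Q̇_H/Ẇ = 29500/6560 = 4.497.
In absolute terms T_C = 278.45 K and T_H = 295.59 K, so ΔT = 17.14 K.
COP_Carnot = T_H/ΔT = 295.59/17.14 = 17.24.
η_II = COP_actual/COP_Carnot = 4.497/17.24 = 0.2608.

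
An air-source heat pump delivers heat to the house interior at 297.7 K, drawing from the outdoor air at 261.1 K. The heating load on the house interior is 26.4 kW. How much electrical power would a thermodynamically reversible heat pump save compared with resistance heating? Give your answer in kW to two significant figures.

23 kW

The reservoir spacing is ΔT = 297.7 − 261.1 = 36.60 K.
COP_Carnot = T_H/ΔT = 297.70/36.60 = 8.134.
Resistance heating needs Ẇ_res = Q̇_H = 26.40 kW; the reversible heat pump needs only Ẇ_hp = Q̇_H/COP = 3.246 kW.
Saving = 26.40 − 3.246 = 23.15 kW.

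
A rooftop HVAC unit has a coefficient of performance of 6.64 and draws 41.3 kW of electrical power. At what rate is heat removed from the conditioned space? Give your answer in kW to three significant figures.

Q̇_C = COP × Ẇ = 6.64 × 41.30 = 274.2 kW.

274 kW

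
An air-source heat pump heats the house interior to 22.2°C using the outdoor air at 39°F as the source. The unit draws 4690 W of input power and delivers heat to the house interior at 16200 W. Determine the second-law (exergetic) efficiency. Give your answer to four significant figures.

0.2142

COP_actual = Q̇_H/Ẇ = 16200/4690 = 3.454.
In absolute terms T_C = 277.04 K and T_H = 295.35 K, so ΔT = 18.31 K.
COP_Carnot = T_H/ΔT = 295.35/18.31 = 16.13.
η_II = COP_actual/COP_Carnot = 3.454/16.13 = 0.2142.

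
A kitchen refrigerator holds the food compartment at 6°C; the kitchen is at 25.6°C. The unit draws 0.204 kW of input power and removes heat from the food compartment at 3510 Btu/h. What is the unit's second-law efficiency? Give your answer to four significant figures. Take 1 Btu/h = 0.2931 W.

0.3541

Converting, Q̇_C = 3510 Btu/h = 1.029 kW, so COP_actual = Q̇_C/Ẇ = 1.029/0.2040 = 5.043.
In absolute terms T_C = 279.15 K and T_H = 298.75 K, so ΔT = 19.60 K.
COP_Carnot = T_C/ΔT = 279.15/19.60 = 14.24.
η_II = COP_actual/COP_Carnot = 5.043/14.24 = 0.3541.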